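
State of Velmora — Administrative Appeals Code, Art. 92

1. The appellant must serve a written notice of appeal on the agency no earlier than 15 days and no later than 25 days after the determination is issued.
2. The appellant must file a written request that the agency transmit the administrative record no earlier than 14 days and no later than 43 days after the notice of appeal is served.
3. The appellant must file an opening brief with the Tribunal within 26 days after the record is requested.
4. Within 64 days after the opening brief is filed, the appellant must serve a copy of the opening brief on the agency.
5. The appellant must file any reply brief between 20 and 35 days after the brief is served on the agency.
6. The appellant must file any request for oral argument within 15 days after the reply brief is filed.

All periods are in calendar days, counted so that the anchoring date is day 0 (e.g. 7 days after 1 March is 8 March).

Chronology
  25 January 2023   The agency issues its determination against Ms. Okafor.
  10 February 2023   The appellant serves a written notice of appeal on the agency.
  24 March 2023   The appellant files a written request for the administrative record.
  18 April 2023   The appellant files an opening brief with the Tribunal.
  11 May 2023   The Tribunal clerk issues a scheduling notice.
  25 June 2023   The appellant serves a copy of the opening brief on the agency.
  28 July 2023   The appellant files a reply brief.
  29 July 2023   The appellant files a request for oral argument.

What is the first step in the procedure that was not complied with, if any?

Step 4

Step 1 — 15 and 25 days from 25 January 2023 (when the determination is issued) are 9 February 2023 and 19 February 2023 respectively; done 10 February 2023 — within the window.
Step 2 — 14 and 43 days from 10 February 2023 (when the notice of appeal is served) are 24 February 2023 and 25 March 2023 respectively; done 24 March 2023 — within the window.
Step 3 — counting 26 days from 24 March 2023 (when the record is requested) gives a deadline of 19 April 2023; done 18 April 2023 — timely.
Step 4 — counting 64 days from 18 April 2023 (when the opening brief is filed) gives a deadline of 21 June 2023; done 25 June 2023 — 4 days late.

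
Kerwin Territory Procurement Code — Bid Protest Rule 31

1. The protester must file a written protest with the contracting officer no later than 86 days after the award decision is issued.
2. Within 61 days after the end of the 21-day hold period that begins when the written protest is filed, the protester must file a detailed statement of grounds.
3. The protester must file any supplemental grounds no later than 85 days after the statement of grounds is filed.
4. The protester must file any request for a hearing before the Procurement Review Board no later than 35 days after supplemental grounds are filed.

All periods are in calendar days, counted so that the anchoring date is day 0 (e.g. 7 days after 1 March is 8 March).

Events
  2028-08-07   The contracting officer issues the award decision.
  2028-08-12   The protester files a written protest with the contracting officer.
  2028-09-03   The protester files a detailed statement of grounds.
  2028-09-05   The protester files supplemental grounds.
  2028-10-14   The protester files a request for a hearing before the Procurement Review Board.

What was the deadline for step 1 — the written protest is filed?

2028-11-01

Step 1 runs from 2028-08-07, when the award decision is issued. 86 days after 2028-08-07 is 2028-11-01.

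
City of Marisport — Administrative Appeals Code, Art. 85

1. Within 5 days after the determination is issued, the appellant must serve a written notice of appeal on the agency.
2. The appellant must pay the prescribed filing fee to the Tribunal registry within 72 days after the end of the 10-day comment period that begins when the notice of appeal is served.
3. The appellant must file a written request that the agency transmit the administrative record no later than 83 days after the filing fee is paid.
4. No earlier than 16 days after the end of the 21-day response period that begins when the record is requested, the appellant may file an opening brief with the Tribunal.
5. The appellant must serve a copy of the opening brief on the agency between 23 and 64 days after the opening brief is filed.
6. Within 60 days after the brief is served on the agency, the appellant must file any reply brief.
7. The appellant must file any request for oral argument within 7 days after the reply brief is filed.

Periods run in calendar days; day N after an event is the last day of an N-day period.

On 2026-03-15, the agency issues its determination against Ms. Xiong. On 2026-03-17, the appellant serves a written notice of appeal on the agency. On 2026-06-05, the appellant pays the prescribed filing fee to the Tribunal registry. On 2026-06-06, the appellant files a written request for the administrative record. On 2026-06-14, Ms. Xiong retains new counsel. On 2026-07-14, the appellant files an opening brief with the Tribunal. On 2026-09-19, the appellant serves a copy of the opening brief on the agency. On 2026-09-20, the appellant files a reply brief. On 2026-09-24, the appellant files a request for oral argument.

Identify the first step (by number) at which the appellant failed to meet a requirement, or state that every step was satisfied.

Step 5

Step 1 — counting 5 days from 2026-03-15 (when the determination is issued) gives a deadline of 2026-03-20; done 2026-03-17 — timely.
Step 2 — counting 72 days from 2026-03-27 (end of the 10-day comment period, which began when the notice of appeal is served on 2026-03-17) gives a deadline of 2026-06-07; done 2026-06-05 — timely.
Step 3 — counting 83 days from 2026-06-05 (when the filing fee is paid) gives a deadline of 2026-08-27; 2026-06-06 is within that limit.
Step 4 — must wait 16 days from 2026-06-27 (end of the 21-day response period, which began when the record is requested on 2026-06-06), so not before 2026-07-13; 2026-07-14 is on or after that date.
Step 5 — 23 and 64 days from 2026-07-14 (when the opening brief is filed) are 2026-08-06 and 2026-09-16 respectively; 2026-09-19 is 3 days past the end of the window.
The procedure was therefore not followed at step 5.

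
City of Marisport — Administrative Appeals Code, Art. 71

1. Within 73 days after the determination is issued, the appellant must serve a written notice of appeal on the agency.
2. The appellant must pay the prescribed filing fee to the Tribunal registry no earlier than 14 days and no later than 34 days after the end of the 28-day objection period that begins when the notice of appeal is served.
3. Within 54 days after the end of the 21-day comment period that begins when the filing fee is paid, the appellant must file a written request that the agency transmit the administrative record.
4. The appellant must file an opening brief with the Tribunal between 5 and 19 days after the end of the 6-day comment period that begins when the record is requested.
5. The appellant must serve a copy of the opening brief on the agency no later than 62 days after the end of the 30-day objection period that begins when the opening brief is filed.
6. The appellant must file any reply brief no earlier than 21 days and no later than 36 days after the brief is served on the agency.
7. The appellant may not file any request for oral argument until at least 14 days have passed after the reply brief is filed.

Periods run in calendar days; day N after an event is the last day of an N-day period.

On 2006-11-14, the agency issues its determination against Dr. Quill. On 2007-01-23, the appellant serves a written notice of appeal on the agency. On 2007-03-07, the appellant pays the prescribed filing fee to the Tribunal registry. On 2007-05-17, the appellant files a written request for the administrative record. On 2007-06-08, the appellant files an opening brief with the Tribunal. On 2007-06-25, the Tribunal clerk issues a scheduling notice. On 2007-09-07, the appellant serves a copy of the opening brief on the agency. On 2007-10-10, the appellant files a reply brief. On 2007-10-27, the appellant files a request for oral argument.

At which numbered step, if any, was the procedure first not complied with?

Step 1 — counting 73 days from 2006-11-14 (when the determination is issued) gives a deadline of 2007-01-26; done 2007-01-23 — timely.
Step 2 — 14 and 34 days from 2007-02-20 (end of the 28-day objection period, which began when the notice of appeal is served on 2007-01-23) are 2007-03-06 and 2007-03-26 respectively; done 2007-03-07 — within the window.
Step 3 — counting 54 days from 2007-03-28 (end of the 21-day comment period, which began when the filing fee is paid on 2007-03-07) gives a deadline of 2007-05-21; 2007-05-17 is within that limit.
Step 4 — 5 and 19 days from 2007-05-23 (end of the 6-day comment period, which began when the record is requested on 2007-05-17) are 2007-05-28 and 2007-06-11 respectively; done 2007-06-08 — within the window.
Step 5 — counting 62 days from 2007-07-08 (end of the 30-day objection period, which began when the opening brief is filed on 2007-06-08) gives a deadline of 2007-09-08; done 2007-09-07 — timely.
Step 6 — 21 and 36 days from 2007-09-07 (when the brief is served on the agency) are 2007-09-28 and 2007-10-13 respectively; done 2007-10-10 — within the window.
Step 7 — must wait 14 days from 2007-10-10 (when the reply brief is filed), so not before 2007-10-24; 2007-10-27 is on or after that date.

None — every step was satisfied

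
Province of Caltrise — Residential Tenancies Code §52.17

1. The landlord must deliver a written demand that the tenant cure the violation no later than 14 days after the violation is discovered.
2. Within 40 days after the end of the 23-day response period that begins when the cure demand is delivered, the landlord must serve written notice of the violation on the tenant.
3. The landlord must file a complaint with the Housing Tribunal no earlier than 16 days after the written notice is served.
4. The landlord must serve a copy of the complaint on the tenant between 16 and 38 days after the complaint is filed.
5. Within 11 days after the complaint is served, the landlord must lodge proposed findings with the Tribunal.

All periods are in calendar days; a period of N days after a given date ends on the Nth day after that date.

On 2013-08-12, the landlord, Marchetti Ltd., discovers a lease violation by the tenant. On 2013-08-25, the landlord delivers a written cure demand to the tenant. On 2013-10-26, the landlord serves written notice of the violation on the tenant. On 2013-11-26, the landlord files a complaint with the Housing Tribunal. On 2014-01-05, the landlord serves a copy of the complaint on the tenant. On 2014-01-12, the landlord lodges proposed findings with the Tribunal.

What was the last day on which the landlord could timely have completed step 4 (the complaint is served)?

2014-01-03

Step 4 runs from 2013-11-26, when the complaint is filed. The window is 16–38 days after 2013-11-26; it closes on 2014-01-03.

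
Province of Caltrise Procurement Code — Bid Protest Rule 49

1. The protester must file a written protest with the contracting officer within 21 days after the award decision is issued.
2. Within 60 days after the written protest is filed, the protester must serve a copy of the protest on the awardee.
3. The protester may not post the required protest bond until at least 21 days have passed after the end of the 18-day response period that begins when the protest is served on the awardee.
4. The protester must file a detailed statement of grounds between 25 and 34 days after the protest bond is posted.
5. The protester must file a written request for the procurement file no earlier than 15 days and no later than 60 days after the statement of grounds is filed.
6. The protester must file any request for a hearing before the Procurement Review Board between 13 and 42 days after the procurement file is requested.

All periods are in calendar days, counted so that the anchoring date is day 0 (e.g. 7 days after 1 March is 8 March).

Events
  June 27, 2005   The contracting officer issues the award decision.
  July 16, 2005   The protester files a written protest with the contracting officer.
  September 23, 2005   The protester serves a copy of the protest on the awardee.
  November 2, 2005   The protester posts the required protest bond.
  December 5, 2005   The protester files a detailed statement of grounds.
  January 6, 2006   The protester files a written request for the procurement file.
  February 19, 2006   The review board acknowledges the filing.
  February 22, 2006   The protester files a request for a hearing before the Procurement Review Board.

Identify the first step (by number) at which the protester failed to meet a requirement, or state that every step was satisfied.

Step 1 — counting 21 days from June 27, 2005 (when the award decision is issued) gives a deadline of July 18, 2005; completed July 16, 2005, before the deadline.
Step 2 — counting 60 days from July 16, 2005 (when the written protest is filed) gives a deadline of September 14, 2005; done September 23, 2005 — 9 days late.
That is the first point of non-compliance.

Step 2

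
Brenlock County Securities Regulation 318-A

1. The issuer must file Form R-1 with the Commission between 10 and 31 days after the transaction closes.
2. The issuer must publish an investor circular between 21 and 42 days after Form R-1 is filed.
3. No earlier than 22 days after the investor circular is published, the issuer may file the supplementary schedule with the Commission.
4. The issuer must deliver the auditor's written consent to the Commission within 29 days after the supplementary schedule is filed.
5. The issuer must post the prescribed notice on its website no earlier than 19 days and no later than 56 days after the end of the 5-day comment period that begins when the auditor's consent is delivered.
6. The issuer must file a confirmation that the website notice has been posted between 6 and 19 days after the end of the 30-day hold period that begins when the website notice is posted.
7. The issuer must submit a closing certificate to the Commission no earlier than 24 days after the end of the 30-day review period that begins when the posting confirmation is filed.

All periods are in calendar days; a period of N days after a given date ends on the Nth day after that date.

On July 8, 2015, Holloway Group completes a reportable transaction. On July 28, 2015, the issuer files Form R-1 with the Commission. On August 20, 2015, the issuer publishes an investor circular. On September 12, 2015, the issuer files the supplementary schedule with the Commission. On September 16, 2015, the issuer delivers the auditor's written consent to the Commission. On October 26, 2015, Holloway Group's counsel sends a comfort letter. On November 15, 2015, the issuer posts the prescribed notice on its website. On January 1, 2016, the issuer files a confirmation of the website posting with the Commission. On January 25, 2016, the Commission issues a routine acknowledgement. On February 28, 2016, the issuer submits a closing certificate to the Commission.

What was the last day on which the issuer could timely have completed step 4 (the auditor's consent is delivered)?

October 11, 2015

Step 4 runs from September 12, 2015, when the supplementary schedule is filed. 29 days after September 12, 2015 is October 11, 2015.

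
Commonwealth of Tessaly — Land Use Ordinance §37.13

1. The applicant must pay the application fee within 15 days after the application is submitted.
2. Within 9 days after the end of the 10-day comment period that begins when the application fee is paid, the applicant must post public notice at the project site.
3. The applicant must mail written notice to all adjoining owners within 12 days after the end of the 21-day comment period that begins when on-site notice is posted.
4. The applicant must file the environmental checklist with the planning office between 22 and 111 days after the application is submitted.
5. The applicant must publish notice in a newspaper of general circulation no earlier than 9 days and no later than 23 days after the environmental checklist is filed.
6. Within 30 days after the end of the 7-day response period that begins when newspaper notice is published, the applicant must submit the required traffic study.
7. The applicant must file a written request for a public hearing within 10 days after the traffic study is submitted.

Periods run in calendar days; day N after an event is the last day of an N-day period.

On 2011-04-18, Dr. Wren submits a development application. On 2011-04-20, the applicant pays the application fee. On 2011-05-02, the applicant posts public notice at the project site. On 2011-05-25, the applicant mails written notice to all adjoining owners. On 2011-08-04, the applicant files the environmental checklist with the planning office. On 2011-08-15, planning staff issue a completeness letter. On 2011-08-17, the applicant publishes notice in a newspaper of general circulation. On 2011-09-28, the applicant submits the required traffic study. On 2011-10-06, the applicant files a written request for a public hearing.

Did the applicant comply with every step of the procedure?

No

Step 1 — counting 15 days from 2011-04-18 (when the application is submitted) gives a deadline of 2011-05-03; 2011-04-20 is within that limit.
Step 2 — counting 9 days from 2011-04-30 (end of the 10-day comment period, which began when the application fee is paid on 2011-04-20) gives a deadline of 2011-05-09; completed 2011-05-02, before the deadline.
Step 3 — counting 12 days from 2011-05-23 (end of the 21-day comment period, which began when on-site notice is posted on 2011-05-02) gives a deadline of 2011-06-04; done 2011-05-25 — timely.
Step 4 — 22 and 111 days from 2011-04-18 (when the application is submitted) are 2011-05-10 and 2011-08-07 respectively; done 2011-08-04, which is between those dates.
Step 5 — 9 and 23 days from 2011-08-04 (when the environmental checklist is filed) are 2011-08-13 and 2011-08-27 respectively; done 2011-08-17, which is between those dates.
Step 6 — counting 30 days from 2011-08-24 (end of the 7-day response period, which began when newspaper notice is published on 2011-08-17) gives a deadline of 2011-09-23; not done until 2011-09-28, 5 days after the deadline.
No need to go further; step 6 was not satisfied.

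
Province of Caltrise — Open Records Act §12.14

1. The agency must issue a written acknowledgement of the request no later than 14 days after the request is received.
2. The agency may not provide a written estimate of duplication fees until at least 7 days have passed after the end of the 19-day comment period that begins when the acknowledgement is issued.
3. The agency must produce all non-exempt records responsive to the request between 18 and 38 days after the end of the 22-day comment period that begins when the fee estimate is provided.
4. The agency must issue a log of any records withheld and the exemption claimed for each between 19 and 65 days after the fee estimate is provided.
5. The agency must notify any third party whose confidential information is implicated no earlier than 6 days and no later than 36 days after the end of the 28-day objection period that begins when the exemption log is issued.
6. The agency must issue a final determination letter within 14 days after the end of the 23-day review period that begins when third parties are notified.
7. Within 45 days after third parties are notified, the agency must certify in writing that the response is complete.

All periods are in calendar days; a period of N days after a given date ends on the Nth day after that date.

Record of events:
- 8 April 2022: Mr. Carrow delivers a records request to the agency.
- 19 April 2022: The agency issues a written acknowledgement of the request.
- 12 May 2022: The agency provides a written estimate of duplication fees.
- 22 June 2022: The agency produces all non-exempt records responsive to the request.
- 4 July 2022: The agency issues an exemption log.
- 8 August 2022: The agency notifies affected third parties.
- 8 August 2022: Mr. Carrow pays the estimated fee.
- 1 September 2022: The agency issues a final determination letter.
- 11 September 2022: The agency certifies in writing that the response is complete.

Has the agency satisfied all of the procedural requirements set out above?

No

(1) due by 8 April 2022 + 14 days = 22 April 2022; completed 19 April 2022, before the deadline.
(2) permitted from 8 May 2022 + 7 days = 15 May 2022 onward; done 12 May 2022 — 3 days too early.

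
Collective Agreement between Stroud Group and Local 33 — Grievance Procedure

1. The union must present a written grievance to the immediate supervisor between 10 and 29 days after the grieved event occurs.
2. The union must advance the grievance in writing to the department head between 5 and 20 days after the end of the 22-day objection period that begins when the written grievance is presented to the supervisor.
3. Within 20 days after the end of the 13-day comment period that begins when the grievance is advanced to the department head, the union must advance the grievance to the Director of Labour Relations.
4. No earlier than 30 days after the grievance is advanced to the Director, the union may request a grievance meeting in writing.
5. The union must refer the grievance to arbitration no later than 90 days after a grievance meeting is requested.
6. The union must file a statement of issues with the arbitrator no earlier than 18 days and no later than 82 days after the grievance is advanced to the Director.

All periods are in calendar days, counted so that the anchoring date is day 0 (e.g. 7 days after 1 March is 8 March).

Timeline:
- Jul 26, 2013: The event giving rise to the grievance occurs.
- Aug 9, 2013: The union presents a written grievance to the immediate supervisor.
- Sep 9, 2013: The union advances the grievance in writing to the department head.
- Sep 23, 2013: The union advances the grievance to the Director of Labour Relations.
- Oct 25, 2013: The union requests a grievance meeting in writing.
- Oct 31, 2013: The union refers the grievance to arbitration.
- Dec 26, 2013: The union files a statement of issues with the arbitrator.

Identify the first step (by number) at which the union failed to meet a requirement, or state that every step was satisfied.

Step 6

Step 1: the window is 10–29 days after Jul 26, 2013 (when the grieved event occurs), so Aug 5, 2013 through Aug 24, 2013; Aug 9, 2013 falls inside that range.
Step 2: the window is 5–20 days after Aug 31, 2013 (end of the 22-day objection period, which began when the written grievance is presented to the supervisor on Aug 9, 2013), so Sep 5, 2013 through Sep 20, 2013; done Sep 9, 2013, which is between those dates.
Step 3: 20 days after Sep 22, 2013 (end of the 13-day comment period, which began when the grievance is advanced to the department head on Sep 9, 2013) is Oct 12, 2013; done Sep 23, 2013 — timely.
Step 4: the earliest permitted date is 30 days after Sep 23, 2013 (when the grievance is advanced to the Director), i.e. Oct 23, 2013; Oct 25, 2013 is on or after that date.
Step 5: 90 days after Oct 25, 2013 (when a grievance meeting is requested) is Jan 23, 2014; completed Oct 31, 2013, before the deadline.
Step 6: the window is 18–82 days after Sep 23, 2013 (when the grievance is advanced to the Director), so Oct 11, 2013 through Dec 14, 2013; done Dec 26, 2013 — 12 days after the window closed.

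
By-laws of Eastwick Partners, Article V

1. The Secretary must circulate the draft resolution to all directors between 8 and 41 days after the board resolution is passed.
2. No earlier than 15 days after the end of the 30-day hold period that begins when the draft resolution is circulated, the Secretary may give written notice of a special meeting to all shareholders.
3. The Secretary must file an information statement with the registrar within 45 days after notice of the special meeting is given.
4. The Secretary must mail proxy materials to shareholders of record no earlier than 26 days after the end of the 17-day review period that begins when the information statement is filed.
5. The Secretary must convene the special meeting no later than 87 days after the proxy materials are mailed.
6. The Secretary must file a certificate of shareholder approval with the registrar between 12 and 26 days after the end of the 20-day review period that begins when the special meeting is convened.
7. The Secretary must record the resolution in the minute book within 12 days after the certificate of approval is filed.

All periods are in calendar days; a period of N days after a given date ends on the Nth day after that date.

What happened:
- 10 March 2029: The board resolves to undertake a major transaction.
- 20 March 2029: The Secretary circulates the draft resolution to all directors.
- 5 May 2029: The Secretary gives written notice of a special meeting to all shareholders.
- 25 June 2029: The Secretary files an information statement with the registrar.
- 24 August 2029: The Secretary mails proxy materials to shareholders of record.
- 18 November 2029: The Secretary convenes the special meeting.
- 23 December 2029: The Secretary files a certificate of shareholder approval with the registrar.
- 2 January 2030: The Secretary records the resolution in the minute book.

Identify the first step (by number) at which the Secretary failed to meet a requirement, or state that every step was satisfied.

Step 3

Step 1: the window is 8–41 days after 10 March 2029 (when the board resolution is passed), so 18 March 2029 through 20 April 2029; 20 March 2029 falls inside that range.
Step 2: the earliest permitted date is 15 days after 19 April 2029 (end of the 30-day hold period, which began when the draft resolution is circulated on 20 March 2029), i.e. 4 May 2029; done 5 May 2029, after the minimum wait.
Step 3: 45 days after 5 May 2029 (when notice of the special meeting is given) is 19 June 2029; 25 June 2029 misses that deadline by 6 days.
That is the first point of non-compliance.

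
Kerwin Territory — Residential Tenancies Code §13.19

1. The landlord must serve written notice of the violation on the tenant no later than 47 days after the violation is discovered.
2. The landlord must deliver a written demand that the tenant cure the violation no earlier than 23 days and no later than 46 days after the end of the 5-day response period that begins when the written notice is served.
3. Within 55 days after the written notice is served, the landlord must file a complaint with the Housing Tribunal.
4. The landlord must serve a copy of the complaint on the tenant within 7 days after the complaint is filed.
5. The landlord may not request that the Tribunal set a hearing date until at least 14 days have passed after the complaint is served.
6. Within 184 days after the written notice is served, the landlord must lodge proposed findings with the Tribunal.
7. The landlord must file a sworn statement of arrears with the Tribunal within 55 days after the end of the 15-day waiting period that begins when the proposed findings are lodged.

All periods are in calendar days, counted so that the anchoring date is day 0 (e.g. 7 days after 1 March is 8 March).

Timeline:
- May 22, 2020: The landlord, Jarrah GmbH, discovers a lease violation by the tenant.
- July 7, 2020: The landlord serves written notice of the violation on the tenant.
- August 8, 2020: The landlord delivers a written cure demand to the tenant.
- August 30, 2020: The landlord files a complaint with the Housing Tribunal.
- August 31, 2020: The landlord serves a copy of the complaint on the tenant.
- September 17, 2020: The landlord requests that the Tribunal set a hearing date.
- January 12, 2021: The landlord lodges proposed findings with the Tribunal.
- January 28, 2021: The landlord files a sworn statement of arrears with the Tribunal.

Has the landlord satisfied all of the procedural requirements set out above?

Step 1 — counting 47 days from May 22, 2020 (when the violation is discovered) gives a deadline of July 8, 2020; completed July 7, 2020, before the deadline.
Step 2 — 23 and 46 days from July 12, 2020 (end of the 5-day response period, which began when the written notice is served on July 7, 2020) are August 4, 2020 and August 27, 2020 respectively; done August 8, 2020 — within the window.
Step 3 — counting 55 days from July 7, 2020 (when the written notice is served) gives a deadline of August 31, 2020; done August 30, 2020 — timely.
Step 4 — counting 7 days from August 30, 2020 (when the complaint is filed) gives a deadline of September 6, 2020; August 31, 2020 is within that limit.
Step 5 — must wait 14 days from August 31, 2020 (when the complaint is served), so not before September 14, 2020; done September 17, 2020, after the minimum wait.
Step 6 — counting 184 days from July 7, 2020 (when the written notice is served) gives a deadline of January 7, 2021; January 12, 2021 misses that deadline by 5 days.

No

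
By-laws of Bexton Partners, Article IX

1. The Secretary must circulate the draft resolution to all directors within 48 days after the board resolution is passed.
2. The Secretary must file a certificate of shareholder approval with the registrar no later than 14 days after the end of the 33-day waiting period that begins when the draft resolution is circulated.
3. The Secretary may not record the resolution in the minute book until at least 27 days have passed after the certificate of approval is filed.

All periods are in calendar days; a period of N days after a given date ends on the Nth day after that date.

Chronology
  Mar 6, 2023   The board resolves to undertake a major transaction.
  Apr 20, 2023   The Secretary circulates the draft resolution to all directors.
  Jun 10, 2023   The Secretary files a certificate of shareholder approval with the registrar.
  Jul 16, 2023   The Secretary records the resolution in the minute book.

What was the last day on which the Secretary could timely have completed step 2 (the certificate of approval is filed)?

Jun 6, 2023

The draft resolution is circulated on Apr 20, 2023; the 33-day waiting period therefore ends May 23, 2023, and step 2 runs from that date. 14 days after May 23, 2023 is Jun 6, 2023.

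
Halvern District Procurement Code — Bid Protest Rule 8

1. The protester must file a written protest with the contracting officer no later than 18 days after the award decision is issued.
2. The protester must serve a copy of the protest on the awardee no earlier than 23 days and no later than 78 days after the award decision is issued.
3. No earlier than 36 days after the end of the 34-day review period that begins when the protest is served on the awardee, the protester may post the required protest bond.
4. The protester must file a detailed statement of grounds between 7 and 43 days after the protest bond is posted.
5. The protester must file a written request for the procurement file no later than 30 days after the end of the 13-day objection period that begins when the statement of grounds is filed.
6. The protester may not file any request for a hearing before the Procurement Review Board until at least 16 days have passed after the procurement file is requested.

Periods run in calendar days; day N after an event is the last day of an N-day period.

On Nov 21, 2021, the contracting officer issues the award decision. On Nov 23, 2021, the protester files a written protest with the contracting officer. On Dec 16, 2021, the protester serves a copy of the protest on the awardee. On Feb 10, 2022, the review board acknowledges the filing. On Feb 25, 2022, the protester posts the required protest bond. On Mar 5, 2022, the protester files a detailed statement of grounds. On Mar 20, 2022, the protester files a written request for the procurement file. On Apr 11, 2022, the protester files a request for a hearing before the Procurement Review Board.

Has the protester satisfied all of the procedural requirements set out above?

Yes

Step 1 — counting 18 days from Nov 21, 2021 (when the award decision is issued) gives a deadline of Dec 9, 2021; completed Nov 23, 2021, before the deadline.
Step 2 — 23 and 78 days from Nov 21, 2021 (when the award decision is issued) are Dec 14, 2021 and Feb 7, 2022 respectively; done Dec 16, 2021, which is between those dates.
Step 3 — must wait 36 days from Jan 19, 2022 (end of the 34-day review period, which began when the protest is served on the awardee on Dec 16, 2021), so not before Feb 24, 2022; done Feb 25, 2022, after the minimum wait.
Step 4 — 7 and 43 days from Feb 25, 2022 (when the protest bond is posted) are Mar 4, 2022 and Apr 9, 2022 respectively; done Mar 5, 2022, which is between those dates.
Step 5 — counting 30 days from Mar 18, 2022 (end of the 13-day objection period, which began when the statement of grounds is filed on Mar 5, 2022) gives a deadline of Apr 17, 2022; done Mar 20, 2022 — timely.
Step 6 — must wait 16 days from Mar 20, 2022 (when the procurement file is requested), so not before Apr 5, 2022; done Apr 11, 2022 — permitted.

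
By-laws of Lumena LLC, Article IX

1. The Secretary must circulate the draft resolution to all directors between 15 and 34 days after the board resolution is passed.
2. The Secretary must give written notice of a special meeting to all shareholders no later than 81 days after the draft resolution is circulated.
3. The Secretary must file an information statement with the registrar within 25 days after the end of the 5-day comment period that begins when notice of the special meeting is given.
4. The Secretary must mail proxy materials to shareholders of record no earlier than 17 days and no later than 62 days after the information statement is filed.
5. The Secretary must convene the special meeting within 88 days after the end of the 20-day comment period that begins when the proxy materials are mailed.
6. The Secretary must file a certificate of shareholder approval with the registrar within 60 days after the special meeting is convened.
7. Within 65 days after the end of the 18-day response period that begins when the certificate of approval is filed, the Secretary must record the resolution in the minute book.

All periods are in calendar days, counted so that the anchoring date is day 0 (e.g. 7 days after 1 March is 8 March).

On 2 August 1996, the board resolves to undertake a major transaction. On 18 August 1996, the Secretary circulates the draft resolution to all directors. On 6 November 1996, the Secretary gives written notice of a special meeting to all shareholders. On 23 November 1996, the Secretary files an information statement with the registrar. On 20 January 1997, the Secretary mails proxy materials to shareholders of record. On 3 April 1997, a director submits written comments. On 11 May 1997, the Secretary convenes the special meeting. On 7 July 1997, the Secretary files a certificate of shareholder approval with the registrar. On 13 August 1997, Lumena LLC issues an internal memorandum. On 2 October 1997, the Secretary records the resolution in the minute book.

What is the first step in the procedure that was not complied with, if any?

Step 5

Step 1: the window is 15–34 days after 2 August 1996 (when the board resolution is passed), so 17 August 1996 through 5 September 1996; done 18 August 1996 — within the window.
Step 2: 81 days after 18 August 1996 (when the draft resolution is circulated) is 7 November 1996; completed 6 November 1996, before the deadline.
Step 3: 25 days after 11 November 1996 (end of the 5-day comment period, which began when notice of the special meeting is given on 6 November 1996) is 6 December 1996; completed 23 November 1996, before the deadline.
Step 4: the window is 17–62 days after 23 November 1996 (when the information statement is filed), so 10 December 1996 through 24 January 1997; done 20 January 1997 — within the window.
Step 5: 88 days after 9 February 1997 (end of the 20-day comment period, which began when the proxy materials are mailed on 20 January 1997) is 8 May 1997; 11 May 1997 misses that deadline by 3 days.
The procedure was therefore not followed at step 5.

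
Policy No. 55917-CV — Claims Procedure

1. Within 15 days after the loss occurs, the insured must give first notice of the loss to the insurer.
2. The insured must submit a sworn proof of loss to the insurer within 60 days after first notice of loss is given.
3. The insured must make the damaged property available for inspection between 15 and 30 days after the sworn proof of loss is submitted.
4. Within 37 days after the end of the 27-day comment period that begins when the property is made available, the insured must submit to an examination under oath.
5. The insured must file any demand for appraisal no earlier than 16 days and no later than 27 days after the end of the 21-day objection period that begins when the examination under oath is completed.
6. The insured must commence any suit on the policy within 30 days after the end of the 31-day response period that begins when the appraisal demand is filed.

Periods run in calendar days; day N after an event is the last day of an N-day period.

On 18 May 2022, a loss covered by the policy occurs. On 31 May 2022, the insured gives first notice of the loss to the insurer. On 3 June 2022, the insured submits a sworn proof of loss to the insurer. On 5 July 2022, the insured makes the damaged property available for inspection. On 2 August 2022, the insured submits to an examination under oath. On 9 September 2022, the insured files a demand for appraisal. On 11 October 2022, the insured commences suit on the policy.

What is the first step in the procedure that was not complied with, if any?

Step 3

(1) due by 18 May 2022 + 15 days = 2 June 2022; 31 May 2022 is within that limit.
(2) due by 31 May 2022 + 60 days = 30 July 2022; 3 June 2022 is within that limit.
(3) the permitted window runs from 3 June 2022 + 15 = 18 June 2022 to 3 June 2022 + 30 = 3 July 2022; 5 July 2022 is 2 days past the end of the window.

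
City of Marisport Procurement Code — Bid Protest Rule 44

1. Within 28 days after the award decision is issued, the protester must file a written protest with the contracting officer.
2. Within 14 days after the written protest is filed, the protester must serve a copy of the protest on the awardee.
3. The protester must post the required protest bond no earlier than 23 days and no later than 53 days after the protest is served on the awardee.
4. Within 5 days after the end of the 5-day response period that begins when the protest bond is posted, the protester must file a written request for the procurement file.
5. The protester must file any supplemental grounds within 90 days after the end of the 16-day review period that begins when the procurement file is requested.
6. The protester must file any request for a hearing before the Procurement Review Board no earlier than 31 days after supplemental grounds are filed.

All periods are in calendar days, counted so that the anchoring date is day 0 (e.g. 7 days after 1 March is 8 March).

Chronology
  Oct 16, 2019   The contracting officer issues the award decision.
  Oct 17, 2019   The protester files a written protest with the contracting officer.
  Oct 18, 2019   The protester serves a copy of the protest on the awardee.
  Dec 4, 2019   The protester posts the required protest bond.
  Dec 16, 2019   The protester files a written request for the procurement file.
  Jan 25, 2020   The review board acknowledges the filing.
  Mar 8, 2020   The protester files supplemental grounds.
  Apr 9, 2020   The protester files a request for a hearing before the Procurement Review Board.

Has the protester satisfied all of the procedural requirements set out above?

No

(1) due by Oct 16, 2019 + 28 days = Nov 13, 2019; done Oct 17, 2019 — timely.
(2) due by Oct 17, 2019 + 14 days = Oct 31, 2019; done Oct 18, 2019 — timely.
(3) the permitted window runs from Oct 18, 2019 + 23 = Nov 10, 2019 to Oct 18, 2019 + 53 = Dec 10, 2019; Dec 4, 2019 falls inside that range.
(4) due by Dec 9, 2019 + 5 days = Dec 14, 2019; Dec 16, 2019 misses that deadline by 2 days.
The analysis stops there.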